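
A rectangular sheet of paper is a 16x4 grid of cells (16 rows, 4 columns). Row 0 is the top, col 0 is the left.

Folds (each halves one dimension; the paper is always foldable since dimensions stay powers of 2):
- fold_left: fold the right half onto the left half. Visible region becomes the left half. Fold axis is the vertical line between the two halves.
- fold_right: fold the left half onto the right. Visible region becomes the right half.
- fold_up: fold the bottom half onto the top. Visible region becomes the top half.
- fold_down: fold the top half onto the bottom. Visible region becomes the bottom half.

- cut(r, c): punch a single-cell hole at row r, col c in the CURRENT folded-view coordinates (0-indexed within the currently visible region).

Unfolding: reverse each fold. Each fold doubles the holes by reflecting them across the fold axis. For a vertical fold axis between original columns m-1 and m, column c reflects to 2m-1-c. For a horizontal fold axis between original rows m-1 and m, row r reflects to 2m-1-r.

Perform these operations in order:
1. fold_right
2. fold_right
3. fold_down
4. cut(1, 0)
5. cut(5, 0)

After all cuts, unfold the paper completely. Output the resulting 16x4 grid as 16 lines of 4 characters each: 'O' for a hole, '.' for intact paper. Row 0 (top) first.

Op 1 fold_right: fold axis v@2; visible region now rows[0,16) x cols[2,4) = 16x2
Op 2 fold_right: fold axis v@3; visible region now rows[0,16) x cols[3,4) = 16x1
Op 3 fold_down: fold axis h@8; visible region now rows[8,16) x cols[3,4) = 8x1
Op 4 cut(1, 0): punch at orig (9,3); cuts so far [(9, 3)]; region rows[8,16) x cols[3,4) = 8x1
Op 5 cut(5, 0): punch at orig (13,3); cuts so far [(9, 3), (13, 3)]; region rows[8,16) x cols[3,4) = 8x1
Unfold 1 (reflect across h@8): 4 holes -> [(2, 3), (6, 3), (9, 3), (13, 3)]
Unfold 2 (reflect across v@3): 8 holes -> [(2, 2), (2, 3), (6, 2), (6, 3), (9, 2), (9, 3), (13, 2), (13, 3)]
Unfold 3 (reflect across v@2): 16 holes -> [(2, 0), (2, 1), (2, 2), (2, 3), (6, 0), (6, 1), (6, 2), (6, 3), (9, 0), (9, 1), (9, 2), (9, 3), (13, 0), (13, 1), (13, 2), (13, 3)]

Answer: ....
....
OOOO
....
....
....
OOOO
....
....
OOOO
....
....
....
OOOO
....
....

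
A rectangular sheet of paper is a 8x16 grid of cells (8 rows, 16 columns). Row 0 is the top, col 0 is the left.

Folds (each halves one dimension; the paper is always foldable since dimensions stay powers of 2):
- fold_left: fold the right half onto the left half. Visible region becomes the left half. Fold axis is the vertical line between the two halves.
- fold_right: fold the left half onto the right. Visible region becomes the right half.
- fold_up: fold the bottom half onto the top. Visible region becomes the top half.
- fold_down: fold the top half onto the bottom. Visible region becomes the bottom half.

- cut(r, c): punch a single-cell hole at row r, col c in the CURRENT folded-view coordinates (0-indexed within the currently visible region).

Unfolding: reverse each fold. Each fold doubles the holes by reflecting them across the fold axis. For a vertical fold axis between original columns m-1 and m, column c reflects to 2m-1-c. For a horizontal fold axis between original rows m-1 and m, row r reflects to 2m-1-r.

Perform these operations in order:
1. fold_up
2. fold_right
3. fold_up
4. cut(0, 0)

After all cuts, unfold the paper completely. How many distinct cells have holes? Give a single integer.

Op 1 fold_up: fold axis h@4; visible region now rows[0,4) x cols[0,16) = 4x16
Op 2 fold_right: fold axis v@8; visible region now rows[0,4) x cols[8,16) = 4x8
Op 3 fold_up: fold axis h@2; visible region now rows[0,2) x cols[8,16) = 2x8
Op 4 cut(0, 0): punch at orig (0,8); cuts so far [(0, 8)]; region rows[0,2) x cols[8,16) = 2x8
Unfold 1 (reflect across h@2): 2 holes -> [(0, 8), (3, 8)]
Unfold 2 (reflect across v@8): 4 holes -> [(0, 7), (0, 8), (3, 7), (3, 8)]
Unfold 3 (reflect across h@4): 8 holes -> [(0, 7), (0, 8), (3, 7), (3, 8), (4, 7), (4, 8), (7, 7), (7, 8)]

Answer: 8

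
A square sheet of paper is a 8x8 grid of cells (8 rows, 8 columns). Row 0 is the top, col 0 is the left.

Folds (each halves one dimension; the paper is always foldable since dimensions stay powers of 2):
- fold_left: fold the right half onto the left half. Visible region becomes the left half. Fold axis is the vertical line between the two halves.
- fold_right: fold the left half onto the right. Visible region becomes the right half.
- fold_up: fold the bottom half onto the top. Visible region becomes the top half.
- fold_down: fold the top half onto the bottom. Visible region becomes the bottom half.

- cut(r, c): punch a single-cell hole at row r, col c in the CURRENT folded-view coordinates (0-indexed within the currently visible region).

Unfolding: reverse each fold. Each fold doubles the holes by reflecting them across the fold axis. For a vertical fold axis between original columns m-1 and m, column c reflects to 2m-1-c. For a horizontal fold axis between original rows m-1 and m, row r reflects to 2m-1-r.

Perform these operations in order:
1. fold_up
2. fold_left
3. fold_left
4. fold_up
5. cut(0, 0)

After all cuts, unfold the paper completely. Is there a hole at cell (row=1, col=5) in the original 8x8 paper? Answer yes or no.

Op 1 fold_up: fold axis h@4; visible region now rows[0,4) x cols[0,8) = 4x8
Op 2 fold_left: fold axis v@4; visible region now rows[0,4) x cols[0,4) = 4x4
Op 3 fold_left: fold axis v@2; visible region now rows[0,4) x cols[0,2) = 4x2
Op 4 fold_up: fold axis h@2; visible region now rows[0,2) x cols[0,2) = 2x2
Op 5 cut(0, 0): punch at orig (0,0); cuts so far [(0, 0)]; region rows[0,2) x cols[0,2) = 2x2
Unfold 1 (reflect across h@2): 2 holes -> [(0, 0), (3, 0)]
Unfold 2 (reflect across v@2): 4 holes -> [(0, 0), (0, 3), (3, 0), (3, 3)]
Unfold 3 (reflect across v@4): 8 holes -> [(0, 0), (0, 3), (0, 4), (0, 7), (3, 0), (3, 3), (3, 4), (3, 7)]
Unfold 4 (reflect across h@4): 16 holes -> [(0, 0), (0, 3), (0, 4), (0, 7), (3, 0), (3, 3), (3, 4), (3, 7), (4, 0), (4, 3), (4, 4), (4, 7), (7, 0), (7, 3), (7, 4), (7, 7)]
Holes: [(0, 0), (0, 3), (0, 4), (0, 7), (3, 0), (3, 3), (3, 4), (3, 7), (4, 0), (4, 3), (4, 4), (4, 7), (7, 0), (7, 3), (7, 4), (7, 7)]

Answer: no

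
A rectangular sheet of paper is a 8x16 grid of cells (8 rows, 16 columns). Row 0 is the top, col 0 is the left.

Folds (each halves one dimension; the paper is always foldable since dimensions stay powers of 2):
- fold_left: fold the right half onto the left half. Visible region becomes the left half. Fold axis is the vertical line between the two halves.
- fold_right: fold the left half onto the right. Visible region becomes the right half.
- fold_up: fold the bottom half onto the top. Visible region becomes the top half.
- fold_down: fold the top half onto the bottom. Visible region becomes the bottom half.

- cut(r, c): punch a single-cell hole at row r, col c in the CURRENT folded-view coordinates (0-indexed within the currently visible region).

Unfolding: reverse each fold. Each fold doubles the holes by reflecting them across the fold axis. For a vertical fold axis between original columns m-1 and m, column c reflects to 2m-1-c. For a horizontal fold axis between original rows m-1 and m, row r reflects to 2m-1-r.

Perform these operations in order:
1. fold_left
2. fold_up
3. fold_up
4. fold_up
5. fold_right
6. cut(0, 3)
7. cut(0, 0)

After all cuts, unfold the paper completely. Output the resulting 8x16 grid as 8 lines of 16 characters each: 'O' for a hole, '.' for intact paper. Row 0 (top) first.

Op 1 fold_left: fold axis v@8; visible region now rows[0,8) x cols[0,8) = 8x8
Op 2 fold_up: fold axis h@4; visible region now rows[0,4) x cols[0,8) = 4x8
Op 3 fold_up: fold axis h@2; visible region now rows[0,2) x cols[0,8) = 2x8
Op 4 fold_up: fold axis h@1; visible region now rows[0,1) x cols[0,8) = 1x8
Op 5 fold_right: fold axis v@4; visible region now rows[0,1) x cols[4,8) = 1x4
Op 6 cut(0, 3): punch at orig (0,7); cuts so far [(0, 7)]; region rows[0,1) x cols[4,8) = 1x4
Op 7 cut(0, 0): punch at orig (0,4); cuts so far [(0, 4), (0, 7)]; region rows[0,1) x cols[4,8) = 1x4
Unfold 1 (reflect across v@4): 4 holes -> [(0, 0), (0, 3), (0, 4), (0, 7)]
Unfold 2 (reflect across h@1): 8 holes -> [(0, 0), (0, 3), (0, 4), (0, 7), (1, 0), (1, 3), (1, 4), (1, 7)]
Unfold 3 (reflect across h@2): 16 holes -> [(0, 0), (0, 3), (0, 4), (0, 7), (1, 0), (1, 3), (1, 4), (1, 7), (2, 0), (2, 3), (2, 4), (2, 7), (3, 0), (3, 3), (3, 4), (3, 7)]
Unfold 4 (reflect across h@4): 32 holes -> [(0, 0), (0, 3), (0, 4), (0, 7), (1, 0), (1, 3), (1, 4), (1, 7), (2, 0), (2, 3), (2, 4), (2, 7), (3, 0), (3, 3), (3, 4), (3, 7), (4, 0), (4, 3), (4, 4), (4, 7), (5, 0), (5, 3), (5, 4), (5, 7), (6, 0), (6, 3), (6, 4), (6, 7), (7, 0), (7, 3), (7, 4), (7, 7)]
Unfold 5 (reflect across v@8): 64 holes -> [(0, 0), (0, 3), (0, 4), (0, 7), (0, 8), (0, 11), (0, 12), (0, 15), (1, 0), (1, 3), (1, 4), (1, 7), (1, 8), (1, 11), (1, 12), (1, 15), (2, 0), (2, 3), (2, 4), (2, 7), (2, 8), (2, 11), (2, 12), (2, 15), (3, 0), (3, 3), (3, 4), (3, 7), (3, 8), (3, 11), (3, 12), (3, 15), (4, 0), (4, 3), (4, 4), (4, 7), (4, 8), (4, 11), (4, 12), (4, 15), (5, 0), (5, 3), (5, 4), (5, 7), (5, 8), (5, 11), (5, 12), (5, 15), (6, 0), (6, 3), (6, 4), (6, 7), (6, 8), (6, 11), (6, 12), (6, 15), (7, 0), (7, 3), (7, 4), (7, 7), (7, 8), (7, 11), (7, 12), (7, 15)]

Answer: O..OO..OO..OO..O
O..OO..OO..OO..O
O..OO..OO..OO..O
O..OO..OO..OO..O
O..OO..OO..OO..O
O..OO..OO..OO..O
O..OO..OO..OO..O
O..OO..OO..OO..O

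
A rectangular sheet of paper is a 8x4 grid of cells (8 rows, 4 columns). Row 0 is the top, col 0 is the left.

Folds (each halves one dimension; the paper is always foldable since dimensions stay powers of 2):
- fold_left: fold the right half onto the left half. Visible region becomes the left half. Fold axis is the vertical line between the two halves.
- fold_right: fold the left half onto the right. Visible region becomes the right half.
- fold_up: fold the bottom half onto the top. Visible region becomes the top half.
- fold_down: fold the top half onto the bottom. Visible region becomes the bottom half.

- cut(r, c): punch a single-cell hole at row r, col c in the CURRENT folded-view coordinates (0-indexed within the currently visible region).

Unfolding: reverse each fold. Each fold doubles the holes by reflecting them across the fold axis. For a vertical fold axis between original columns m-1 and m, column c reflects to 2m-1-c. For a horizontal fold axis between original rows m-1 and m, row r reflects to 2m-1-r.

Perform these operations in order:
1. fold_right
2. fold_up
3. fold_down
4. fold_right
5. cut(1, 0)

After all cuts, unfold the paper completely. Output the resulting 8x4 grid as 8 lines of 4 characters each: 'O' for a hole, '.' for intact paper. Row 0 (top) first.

Op 1 fold_right: fold axis v@2; visible region now rows[0,8) x cols[2,4) = 8x2
Op 2 fold_up: fold axis h@4; visible region now rows[0,4) x cols[2,4) = 4x2
Op 3 fold_down: fold axis h@2; visible region now rows[2,4) x cols[2,4) = 2x2
Op 4 fold_right: fold axis v@3; visible region now rows[2,4) x cols[3,4) = 2x1
Op 5 cut(1, 0): punch at orig (3,3); cuts so far [(3, 3)]; region rows[2,4) x cols[3,4) = 2x1
Unfold 1 (reflect across v@3): 2 holes -> [(3, 2), (3, 3)]
Unfold 2 (reflect across h@2): 4 holes -> [(0, 2), (0, 3), (3, 2), (3, 3)]
Unfold 3 (reflect across h@4): 8 holes -> [(0, 2), (0, 3), (3, 2), (3, 3), (4, 2), (4, 3), (7, 2), (7, 3)]
Unfold 4 (reflect across v@2): 16 holes -> [(0, 0), (0, 1), (0, 2), (0, 3), (3, 0), (3, 1), (3, 2), (3, 3), (4, 0), (4, 1), (4, 2), (4, 3), (7, 0), (7, 1), (7, 2), (7, 3)]

Answer: OOOO
....
....
OOOO
OOOO
....
....
OOOO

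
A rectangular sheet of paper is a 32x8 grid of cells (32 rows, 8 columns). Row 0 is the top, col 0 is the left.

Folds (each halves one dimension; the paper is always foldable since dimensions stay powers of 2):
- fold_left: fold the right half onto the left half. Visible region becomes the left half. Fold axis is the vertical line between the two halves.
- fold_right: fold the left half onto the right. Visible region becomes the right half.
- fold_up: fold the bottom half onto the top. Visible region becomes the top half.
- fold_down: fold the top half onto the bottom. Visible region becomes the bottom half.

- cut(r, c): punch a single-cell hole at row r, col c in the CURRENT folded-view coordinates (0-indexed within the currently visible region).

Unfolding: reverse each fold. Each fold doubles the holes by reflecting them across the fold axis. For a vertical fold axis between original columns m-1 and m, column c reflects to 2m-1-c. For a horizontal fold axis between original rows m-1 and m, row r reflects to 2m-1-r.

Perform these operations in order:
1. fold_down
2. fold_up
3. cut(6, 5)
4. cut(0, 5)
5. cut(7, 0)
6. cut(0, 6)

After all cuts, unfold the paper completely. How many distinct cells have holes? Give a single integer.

Op 1 fold_down: fold axis h@16; visible region now rows[16,32) x cols[0,8) = 16x8
Op 2 fold_up: fold axis h@24; visible region now rows[16,24) x cols[0,8) = 8x8
Op 3 cut(6, 5): punch at orig (22,5); cuts so far [(22, 5)]; region rows[16,24) x cols[0,8) = 8x8
Op 4 cut(0, 5): punch at orig (16,5); cuts so far [(16, 5), (22, 5)]; region rows[16,24) x cols[0,8) = 8x8
Op 5 cut(7, 0): punch at orig (23,0); cuts so far [(16, 5), (22, 5), (23, 0)]; region rows[16,24) x cols[0,8) = 8x8
Op 6 cut(0, 6): punch at orig (16,6); cuts so far [(16, 5), (16, 6), (22, 5), (23, 0)]; region rows[16,24) x cols[0,8) = 8x8
Unfold 1 (reflect across h@24): 8 holes -> [(16, 5), (16, 6), (22, 5), (23, 0), (24, 0), (25, 5), (31, 5), (31, 6)]
Unfold 2 (reflect across h@16): 16 holes -> [(0, 5), (0, 6), (6, 5), (7, 0), (8, 0), (9, 5), (15, 5), (15, 6), (16, 5), (16, 6), (22, 5), (23, 0), (24, 0), (25, 5), (31, 5), (31, 6)]

Answer: 16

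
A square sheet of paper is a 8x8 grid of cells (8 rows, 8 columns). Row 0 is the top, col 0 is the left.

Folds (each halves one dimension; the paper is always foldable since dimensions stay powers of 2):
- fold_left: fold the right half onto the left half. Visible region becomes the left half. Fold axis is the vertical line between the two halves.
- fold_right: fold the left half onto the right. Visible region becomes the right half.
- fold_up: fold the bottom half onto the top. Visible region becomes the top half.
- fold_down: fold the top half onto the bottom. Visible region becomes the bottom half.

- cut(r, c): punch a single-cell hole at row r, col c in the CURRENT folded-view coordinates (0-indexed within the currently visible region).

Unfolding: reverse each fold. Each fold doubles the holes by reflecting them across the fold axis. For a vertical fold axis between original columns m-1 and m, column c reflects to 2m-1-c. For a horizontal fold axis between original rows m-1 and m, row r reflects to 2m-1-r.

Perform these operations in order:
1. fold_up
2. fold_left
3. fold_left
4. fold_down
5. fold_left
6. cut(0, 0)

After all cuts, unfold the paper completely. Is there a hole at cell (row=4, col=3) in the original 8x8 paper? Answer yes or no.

Op 1 fold_up: fold axis h@4; visible region now rows[0,4) x cols[0,8) = 4x8
Op 2 fold_left: fold axis v@4; visible region now rows[0,4) x cols[0,4) = 4x4
Op 3 fold_left: fold axis v@2; visible region now rows[0,4) x cols[0,2) = 4x2
Op 4 fold_down: fold axis h@2; visible region now rows[2,4) x cols[0,2) = 2x2
Op 5 fold_left: fold axis v@1; visible region now rows[2,4) x cols[0,1) = 2x1
Op 6 cut(0, 0): punch at orig (2,0); cuts so far [(2, 0)]; region rows[2,4) x cols[0,1) = 2x1
Unfold 1 (reflect across v@1): 2 holes -> [(2, 0), (2, 1)]
Unfold 2 (reflect across h@2): 4 holes -> [(1, 0), (1, 1), (2, 0), (2, 1)]
Unfold 3 (reflect across v@2): 8 holes -> [(1, 0), (1, 1), (1, 2), (1, 3), (2, 0), (2, 1), (2, 2), (2, 3)]
Unfold 4 (reflect across v@4): 16 holes -> [(1, 0), (1, 1), (1, 2), (1, 3), (1, 4), (1, 5), (1, 6), (1, 7), (2, 0), (2, 1), (2, 2), (2, 3), (2, 4), (2, 5), (2, 6), (2, 7)]
Unfold 5 (reflect across h@4): 32 holes -> [(1, 0), (1, 1), (1, 2), (1, 3), (1, 4), (1, 5), (1, 6), (1, 7), (2, 0), (2, 1), (2, 2), (2, 3), (2, 4), (2, 5), (2, 6), (2, 7), (5, 0), (5, 1), (5, 2), (5, 3), (5, 4), (5, 5), (5, 6), (5, 7), (6, 0), (6, 1), (6, 2), (6, 3), (6, 4), (6, 5), (6, 6), (6, 7)]
Holes: [(1, 0), (1, 1), (1, 2), (1, 3), (1, 4), (1, 5), (1, 6), (1, 7), (2, 0), (2, 1), (2, 2), (2, 3), (2, 4), (2, 5), (2, 6), (2, 7), (5, 0), (5, 1), (5, 2), (5, 3), (5, 4), (5, 5), (5, 6), (5, 7), (6, 0), (6, 1), (6, 2), (6, 3), (6, 4), (6, 5), (6, 6), (6, 7)]

Answer: no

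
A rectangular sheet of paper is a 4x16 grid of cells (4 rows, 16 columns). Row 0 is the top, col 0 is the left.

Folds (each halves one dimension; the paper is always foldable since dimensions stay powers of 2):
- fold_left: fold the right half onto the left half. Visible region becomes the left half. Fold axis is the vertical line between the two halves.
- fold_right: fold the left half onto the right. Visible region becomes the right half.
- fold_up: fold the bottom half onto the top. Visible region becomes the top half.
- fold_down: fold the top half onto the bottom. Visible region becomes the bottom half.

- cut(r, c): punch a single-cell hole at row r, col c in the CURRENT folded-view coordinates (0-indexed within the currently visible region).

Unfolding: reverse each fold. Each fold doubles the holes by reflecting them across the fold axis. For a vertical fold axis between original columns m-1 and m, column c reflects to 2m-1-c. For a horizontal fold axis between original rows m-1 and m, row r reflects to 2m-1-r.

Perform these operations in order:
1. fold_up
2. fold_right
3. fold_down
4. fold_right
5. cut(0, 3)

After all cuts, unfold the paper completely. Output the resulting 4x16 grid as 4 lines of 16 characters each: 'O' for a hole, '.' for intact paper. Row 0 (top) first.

Op 1 fold_up: fold axis h@2; visible region now rows[0,2) x cols[0,16) = 2x16
Op 2 fold_right: fold axis v@8; visible region now rows[0,2) x cols[8,16) = 2x8
Op 3 fold_down: fold axis h@1; visible region now rows[1,2) x cols[8,16) = 1x8
Op 4 fold_right: fold axis v@12; visible region now rows[1,2) x cols[12,16) = 1x4
Op 5 cut(0, 3): punch at orig (1,15); cuts so far [(1, 15)]; region rows[1,2) x cols[12,16) = 1x4
Unfold 1 (reflect across v@12): 2 holes -> [(1, 8), (1, 15)]
Unfold 2 (reflect across h@1): 4 holes -> [(0, 8), (0, 15), (1, 8), (1, 15)]
Unfold 3 (reflect across v@8): 8 holes -> [(0, 0), (0, 7), (0, 8), (0, 15), (1, 0), (1, 7), (1, 8), (1, 15)]
Unfold 4 (reflect across h@2): 16 holes -> [(0, 0), (0, 7), (0, 8), (0, 15), (1, 0), (1, 7), (1, 8), (1, 15), (2, 0), (2, 7), (2, 8), (2, 15), (3, 0), (3, 7), (3, 8), (3, 15)]

Answer: O......OO......O
O......OO......O
O......OO......O
O......OO......O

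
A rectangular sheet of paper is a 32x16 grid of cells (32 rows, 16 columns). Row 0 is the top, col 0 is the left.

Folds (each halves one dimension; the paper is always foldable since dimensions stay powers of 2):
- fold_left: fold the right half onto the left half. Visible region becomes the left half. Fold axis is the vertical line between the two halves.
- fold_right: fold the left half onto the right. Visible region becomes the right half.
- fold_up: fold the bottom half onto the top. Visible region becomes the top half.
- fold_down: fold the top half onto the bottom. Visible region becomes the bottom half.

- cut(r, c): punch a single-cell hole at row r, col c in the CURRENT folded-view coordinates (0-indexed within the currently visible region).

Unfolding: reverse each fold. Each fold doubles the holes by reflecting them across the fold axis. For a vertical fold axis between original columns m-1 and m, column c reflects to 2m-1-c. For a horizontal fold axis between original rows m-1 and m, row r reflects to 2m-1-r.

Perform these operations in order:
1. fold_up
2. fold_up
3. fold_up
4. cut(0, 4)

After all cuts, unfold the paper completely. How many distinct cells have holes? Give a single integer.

Answer: 8

Derivation:
Op 1 fold_up: fold axis h@16; visible region now rows[0,16) x cols[0,16) = 16x16
Op 2 fold_up: fold axis h@8; visible region now rows[0,8) x cols[0,16) = 8x16
Op 3 fold_up: fold axis h@4; visible region now rows[0,4) x cols[0,16) = 4x16
Op 4 cut(0, 4): punch at orig (0,4); cuts so far [(0, 4)]; region rows[0,4) x cols[0,16) = 4x16
Unfold 1 (reflect across h@4): 2 holes -> [(0, 4), (7, 4)]
Unfold 2 (reflect across h@8): 4 holes -> [(0, 4), (7, 4), (8, 4), (15, 4)]
Unfold 3 (reflect across h@16): 8 holes -> [(0, 4), (7, 4), (8, 4), (15, 4), (16, 4), (23, 4), (24, 4), (31, 4)]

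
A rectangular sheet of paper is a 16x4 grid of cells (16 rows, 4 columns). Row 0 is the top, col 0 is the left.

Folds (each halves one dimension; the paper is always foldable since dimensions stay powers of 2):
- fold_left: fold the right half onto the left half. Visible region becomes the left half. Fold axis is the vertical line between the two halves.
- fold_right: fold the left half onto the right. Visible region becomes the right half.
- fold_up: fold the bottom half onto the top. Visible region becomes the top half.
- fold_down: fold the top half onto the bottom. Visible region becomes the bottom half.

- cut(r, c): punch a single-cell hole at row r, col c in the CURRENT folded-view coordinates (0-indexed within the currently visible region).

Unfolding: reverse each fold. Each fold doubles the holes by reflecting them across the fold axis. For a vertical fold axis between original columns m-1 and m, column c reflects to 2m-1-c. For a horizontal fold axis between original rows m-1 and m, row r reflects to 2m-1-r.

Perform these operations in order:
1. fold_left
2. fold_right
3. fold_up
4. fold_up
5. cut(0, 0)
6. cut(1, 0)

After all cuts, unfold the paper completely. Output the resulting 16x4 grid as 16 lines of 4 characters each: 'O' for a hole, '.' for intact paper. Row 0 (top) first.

Answer: OOOO
OOOO
....
....
....
....
OOOO
OOOO
OOOO
OOOO
....
....
....
....
OOOO
OOOO

Derivation:
Op 1 fold_left: fold axis v@2; visible region now rows[0,16) x cols[0,2) = 16x2
Op 2 fold_right: fold axis v@1; visible region now rows[0,16) x cols[1,2) = 16x1
Op 3 fold_up: fold axis h@8; visible region now rows[0,8) x cols[1,2) = 8x1
Op 4 fold_up: fold axis h@4; visible region now rows[0,4) x cols[1,2) = 4x1
Op 5 cut(0, 0): punch at orig (0,1); cuts so far [(0, 1)]; region rows[0,4) x cols[1,2) = 4x1
Op 6 cut(1, 0): punch at orig (1,1); cuts so far [(0, 1), (1, 1)]; region rows[0,4) x cols[1,2) = 4x1
Unfold 1 (reflect across h@4): 4 holes -> [(0, 1), (1, 1), (6, 1), (7, 1)]
Unfold 2 (reflect across h@8): 8 holes -> [(0, 1), (1, 1), (6, 1), (7, 1), (8, 1), (9, 1), (14, 1), (15, 1)]
Unfold 3 (reflect across v@1): 16 holes -> [(0, 0), (0, 1), (1, 0), (1, 1), (6, 0), (6, 1), (7, 0), (7, 1), (8, 0), (8, 1), (9, 0), (9, 1), (14, 0), (14, 1), (15, 0), (15, 1)]
Unfold 4 (reflect across v@2): 32 holes -> [(0, 0), (0, 1), (0, 2), (0, 3), (1, 0), (1, 1), (1, 2), (1, 3), (6, 0), (6, 1), (6, 2), (6, 3), (7, 0), (7, 1), (7, 2), (7, 3), (8, 0), (8, 1), (8, 2), (8, 3), (9, 0), (9, 1), (9, 2), (9, 3), (14, 0), (14, 1), (14, 2), (14, 3), (15, 0), (15, 1), (15, 2), (15, 3)]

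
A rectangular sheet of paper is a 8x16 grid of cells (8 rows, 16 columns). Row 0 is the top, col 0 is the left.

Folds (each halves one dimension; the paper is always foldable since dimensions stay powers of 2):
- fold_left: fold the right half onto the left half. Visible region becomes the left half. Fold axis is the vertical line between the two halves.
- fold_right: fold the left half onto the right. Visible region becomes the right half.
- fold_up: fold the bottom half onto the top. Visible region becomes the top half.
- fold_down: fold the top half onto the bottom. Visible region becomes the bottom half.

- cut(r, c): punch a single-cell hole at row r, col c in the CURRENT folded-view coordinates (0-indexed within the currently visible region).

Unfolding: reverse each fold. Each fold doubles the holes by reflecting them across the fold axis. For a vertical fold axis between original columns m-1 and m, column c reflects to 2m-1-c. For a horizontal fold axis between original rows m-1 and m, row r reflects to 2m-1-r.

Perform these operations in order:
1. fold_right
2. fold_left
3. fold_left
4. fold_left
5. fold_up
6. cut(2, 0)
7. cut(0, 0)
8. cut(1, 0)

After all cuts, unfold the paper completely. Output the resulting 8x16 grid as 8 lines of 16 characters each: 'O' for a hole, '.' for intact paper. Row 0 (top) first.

Op 1 fold_right: fold axis v@8; visible region now rows[0,8) x cols[8,16) = 8x8
Op 2 fold_left: fold axis v@12; visible region now rows[0,8) x cols[8,12) = 8x4
Op 3 fold_left: fold axis v@10; visible region now rows[0,8) x cols[8,10) = 8x2
Op 4 fold_left: fold axis v@9; visible region now rows[0,8) x cols[8,9) = 8x1
Op 5 fold_up: fold axis h@4; visible region now rows[0,4) x cols[8,9) = 4x1
Op 6 cut(2, 0): punch at orig (2,8); cuts so far [(2, 8)]; region rows[0,4) x cols[8,9) = 4x1
Op 7 cut(0, 0): punch at orig (0,8); cuts so far [(0, 8), (2, 8)]; region rows[0,4) x cols[8,9) = 4x1
Op 8 cut(1, 0): punch at orig (1,8); cuts so far [(0, 8), (1, 8), (2, 8)]; region rows[0,4) x cols[8,9) = 4x1
Unfold 1 (reflect across h@4): 6 holes -> [(0, 8), (1, 8), (2, 8), (5, 8), (6, 8), (7, 8)]
Unfold 2 (reflect across v@9): 12 holes -> [(0, 8), (0, 9), (1, 8), (1, 9), (2, 8), (2, 9), (5, 8), (5, 9), (6, 8), (6, 9), (7, 8), (7, 9)]
Unfold 3 (reflect across v@10): 24 holes -> [(0, 8), (0, 9), (0, 10), (0, 11), (1, 8), (1, 9), (1, 10), (1, 11), (2, 8), (2, 9), (2, 10), (2, 11), (5, 8), (5, 9), (5, 10), (5, 11), (6, 8), (6, 9), (6, 10), (6, 11), (7, 8), (7, 9), (7, 10), (7, 11)]
Unfold 4 (reflect across v@12): 48 holes -> [(0, 8), (0, 9), (0, 10), (0, 11), (0, 12), (0, 13), (0, 14), (0, 15), (1, 8), (1, 9), (1, 10), (1, 11), (1, 12), (1, 13), (1, 14), (1, 15), (2, 8), (2, 9), (2, 10), (2, 11), (2, 12), (2, 13), (2, 14), (2, 15), (5, 8), (5, 9), (5, 10), (5, 11), (5, 12), (5, 13), (5, 14), (5, 15), (6, 8), (6, 9), (6, 10), (6, 11), (6, 12), (6, 13), (6, 14), (6, 15), (7, 8), (7, 9), (7, 10), (7, 11), (7, 12), (7, 13), (7, 14), (7, 15)]
Unfold 5 (reflect across v@8): 96 holes -> [(0, 0), (0, 1), (0, 2), (0, 3), (0, 4), (0, 5), (0, 6), (0, 7), (0, 8), (0, 9), (0, 10), (0, 11), (0, 12), (0, 13), (0, 14), (0, 15), (1, 0), (1, 1), (1, 2), (1, 3), (1, 4), (1, 5), (1, 6), (1, 7), (1, 8), (1, 9), (1, 10), (1, 11), (1, 12), (1, 13), (1, 14), (1, 15), (2, 0), (2, 1), (2, 2), (2, 3), (2, 4), (2, 5), (2, 6), (2, 7), (2, 8), (2, 9), (2, 10), (2, 11), (2, 12), (2, 13), (2, 14), (2, 15), (5, 0), (5, 1), (5, 2), (5, 3), (5, 4), (5, 5), (5, 6), (5, 7), (5, 8), (5, 9), (5, 10), (5, 11), (5, 12), (5, 13), (5, 14), (5, 15), (6, 0), (6, 1), (6, 2), (6, 3), (6, 4), (6, 5), (6, 6), (6, 7), (6, 8), (6, 9), (6, 10), (6, 11), (6, 12), (6, 13), (6, 14), (6, 15), (7, 0), (7, 1), (7, 2), (7, 3), (7, 4), (7, 5), (7, 6), (7, 7), (7, 8), (7, 9), (7, 10), (7, 11), (7, 12), (7, 13), (7, 14), (7, 15)]

Answer: OOOOOOOOOOOOOOOO
OOOOOOOOOOOOOOOO
OOOOOOOOOOOOOOOO
................
................
OOOOOOOOOOOOOOOO
OOOOOOOOOOOOOOOO
OOOOOOOOOOOOOOOO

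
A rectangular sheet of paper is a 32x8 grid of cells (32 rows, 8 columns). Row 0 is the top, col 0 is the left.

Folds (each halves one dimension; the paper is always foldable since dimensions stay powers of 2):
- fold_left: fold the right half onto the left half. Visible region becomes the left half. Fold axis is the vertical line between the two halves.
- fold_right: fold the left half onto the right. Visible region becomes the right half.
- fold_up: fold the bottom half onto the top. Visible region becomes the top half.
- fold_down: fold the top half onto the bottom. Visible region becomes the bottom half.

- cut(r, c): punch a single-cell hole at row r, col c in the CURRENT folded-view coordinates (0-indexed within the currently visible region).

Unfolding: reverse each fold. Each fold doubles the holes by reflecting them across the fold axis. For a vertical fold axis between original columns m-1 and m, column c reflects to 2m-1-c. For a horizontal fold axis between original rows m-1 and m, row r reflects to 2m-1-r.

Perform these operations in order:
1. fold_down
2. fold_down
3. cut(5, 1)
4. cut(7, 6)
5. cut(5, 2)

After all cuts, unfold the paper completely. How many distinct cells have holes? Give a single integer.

Op 1 fold_down: fold axis h@16; visible region now rows[16,32) x cols[0,8) = 16x8
Op 2 fold_down: fold axis h@24; visible region now rows[24,32) x cols[0,8) = 8x8
Op 3 cut(5, 1): punch at orig (29,1); cuts so far [(29, 1)]; region rows[24,32) x cols[0,8) = 8x8
Op 4 cut(7, 6): punch at orig (31,6); cuts so far [(29, 1), (31, 6)]; region rows[24,32) x cols[0,8) = 8x8
Op 5 cut(5, 2): punch at orig (29,2); cuts so far [(29, 1), (29, 2), (31, 6)]; region rows[24,32) x cols[0,8) = 8x8
Unfold 1 (reflect across h@24): 6 holes -> [(16, 6), (18, 1), (18, 2), (29, 1), (29, 2), (31, 6)]
Unfold 2 (reflect across h@16): 12 holes -> [(0, 6), (2, 1), (2, 2), (13, 1), (13, 2), (15, 6), (16, 6), (18, 1), (18, 2), (29, 1), (29, 2), (31, 6)]

Answer: 12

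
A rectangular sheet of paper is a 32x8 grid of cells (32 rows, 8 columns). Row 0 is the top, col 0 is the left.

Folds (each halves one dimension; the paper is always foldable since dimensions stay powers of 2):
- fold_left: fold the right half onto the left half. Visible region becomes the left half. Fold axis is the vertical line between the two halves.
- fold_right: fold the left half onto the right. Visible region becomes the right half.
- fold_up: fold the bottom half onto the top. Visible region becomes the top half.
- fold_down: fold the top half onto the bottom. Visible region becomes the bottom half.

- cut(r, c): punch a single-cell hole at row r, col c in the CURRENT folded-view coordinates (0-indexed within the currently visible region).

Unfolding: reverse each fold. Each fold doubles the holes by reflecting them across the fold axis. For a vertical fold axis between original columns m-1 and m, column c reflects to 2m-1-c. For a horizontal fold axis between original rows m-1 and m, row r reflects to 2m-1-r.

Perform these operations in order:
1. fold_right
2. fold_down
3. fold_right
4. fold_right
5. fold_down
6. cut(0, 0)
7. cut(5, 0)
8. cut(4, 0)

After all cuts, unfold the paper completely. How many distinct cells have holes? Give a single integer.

Answer: 96

Derivation:
Op 1 fold_right: fold axis v@4; visible region now rows[0,32) x cols[4,8) = 32x4
Op 2 fold_down: fold axis h@16; visible region now rows[16,32) x cols[4,8) = 16x4
Op 3 fold_right: fold axis v@6; visible region now rows[16,32) x cols[6,8) = 16x2
Op 4 fold_right: fold axis v@7; visible region now rows[16,32) x cols[7,8) = 16x1
Op 5 fold_down: fold axis h@24; visible region now rows[24,32) x cols[7,8) = 8x1
Op 6 cut(0, 0): punch at orig (24,7); cuts so far [(24, 7)]; region rows[24,32) x cols[7,8) = 8x1
Op 7 cut(5, 0): punch at orig (29,7); cuts so far [(24, 7), (29, 7)]; region rows[24,32) x cols[7,8) = 8x1
Op 8 cut(4, 0): punch at orig (28,7); cuts so far [(24, 7), (28, 7), (29, 7)]; region rows[24,32) x cols[7,8) = 8x1
Unfold 1 (reflect across h@24): 6 holes -> [(18, 7), (19, 7), (23, 7), (24, 7), (28, 7), (29, 7)]
Unfold 2 (reflect across v@7): 12 holes -> [(18, 6), (18, 7), (19, 6), (19, 7), (23, 6), (23, 7), (24, 6), (24, 7), (28, 6), (28, 7), (29, 6), (29, 7)]
Unfold 3 (reflect across v@6): 24 holes -> [(18, 4), (18, 5), (18, 6), (18, 7), (19, 4), (19, 5), (19, 6), (19, 7), (23, 4), (23, 5), (23, 6), (23, 7), (24, 4), (24, 5), (24, 6), (24, 7), (28, 4), (28, 5), (28, 6), (28, 7), (29, 4), (29, 5), (29, 6), (29, 7)]
Unfold 4 (reflect across h@16): 48 holes -> [(2, 4), (2, 5), (2, 6), (2, 7), (3, 4), (3, 5), (3, 6), (3, 7), (7, 4), (7, 5), (7, 6), (7, 7), (8, 4), (8, 5), (8, 6), (8, 7), (12, 4), (12, 5), (12, 6), (12, 7), (13, 4), (13, 5), (13, 6), (13, 7), (18, 4), (18, 5), (18, 6), (18, 7), (19, 4), (19, 5), (19, 6), (19, 7), (23, 4), (23, 5), (23, 6), (23, 7), (24, 4), (24, 5), (24, 6), (24, 7), (28, 4), (28, 5), (28, 6), (28, 7), (29, 4), (29, 5), (29, 6), (29, 7)]
Unfold 5 (reflect across v@4): 96 holes -> [(2, 0), (2, 1), (2, 2), (2, 3), (2, 4), (2, 5), (2, 6), (2, 7), (3, 0), (3, 1), (3, 2), (3, 3), (3, 4), (3, 5), (3, 6), (3, 7), (7, 0), (7, 1), (7, 2), (7, 3), (7, 4), (7, 5), (7, 6), (7, 7), (8, 0), (8, 1), (8, 2), (8, 3), (8, 4), (8, 5), (8, 6), (8, 7), (12, 0), (12, 1), (12, 2), (12, 3), (12, 4), (12, 5), (12, 6), (12, 7), (13, 0), (13, 1), (13, 2), (13, 3), (13, 4), (13, 5), (13, 6), (13, 7), (18, 0), (18, 1), (18, 2), (18, 3), (18, 4), (18, 5), (18, 6), (18, 7), (19, 0), (19, 1), (19, 2), (19, 3), (19, 4), (19, 5), (19, 6), (19, 7), (23, 0), (23, 1), (23, 2), (23, 3), (23, 4), (23, 5), (23, 6), (23, 7), (24, 0), (24, 1), (24, 2), (24, 3), (24, 4), (24, 5), (24, 6), (24, 7), (28, 0), (28, 1), (28, 2), (28, 3), (28, 4), (28, 5), (28, 6), (28, 7), (29, 0), (29, 1), (29, 2), (29, 3), (29, 4), (29, 5), (29, 6), (29, 7)]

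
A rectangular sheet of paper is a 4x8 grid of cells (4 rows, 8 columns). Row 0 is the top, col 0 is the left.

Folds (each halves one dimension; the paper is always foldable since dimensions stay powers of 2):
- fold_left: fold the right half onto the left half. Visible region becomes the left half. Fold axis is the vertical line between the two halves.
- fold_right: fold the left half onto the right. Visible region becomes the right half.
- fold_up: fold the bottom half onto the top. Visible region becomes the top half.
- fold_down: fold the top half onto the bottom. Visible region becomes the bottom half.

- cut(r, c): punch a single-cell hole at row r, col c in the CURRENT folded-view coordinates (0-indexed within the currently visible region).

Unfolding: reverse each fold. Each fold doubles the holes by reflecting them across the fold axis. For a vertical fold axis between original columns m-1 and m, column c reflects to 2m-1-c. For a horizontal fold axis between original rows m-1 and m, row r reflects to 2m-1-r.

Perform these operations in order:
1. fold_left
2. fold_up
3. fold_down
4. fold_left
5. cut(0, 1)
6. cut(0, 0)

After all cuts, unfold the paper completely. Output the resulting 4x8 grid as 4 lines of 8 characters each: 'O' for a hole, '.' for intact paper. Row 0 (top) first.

Answer: OOOOOOOO
OOOOOOOO
OOOOOOOO
OOOOOOOO

Derivation:
Op 1 fold_left: fold axis v@4; visible region now rows[0,4) x cols[0,4) = 4x4
Op 2 fold_up: fold axis h@2; visible region now rows[0,2) x cols[0,4) = 2x4
Op 3 fold_down: fold axis h@1; visible region now rows[1,2) x cols[0,4) = 1x4
Op 4 fold_left: fold axis v@2; visible region now rows[1,2) x cols[0,2) = 1x2
Op 5 cut(0, 1): punch at orig (1,1); cuts so far [(1, 1)]; region rows[1,2) x cols[0,2) = 1x2
Op 6 cut(0, 0): punch at orig (1,0); cuts so far [(1, 0), (1, 1)]; region rows[1,2) x cols[0,2) = 1x2
Unfold 1 (reflect across v@2): 4 holes -> [(1, 0), (1, 1), (1, 2), (1, 3)]
Unfold 2 (reflect across h@1): 8 holes -> [(0, 0), (0, 1), (0, 2), (0, 3), (1, 0), (1, 1), (1, 2), (1, 3)]
Unfold 3 (reflect across h@2): 16 holes -> [(0, 0), (0, 1), (0, 2), (0, 3), (1, 0), (1, 1), (1, 2), (1, 3), (2, 0), (2, 1), (2, 2), (2, 3), (3, 0), (3, 1), (3, 2), (3, 3)]
Unfold 4 (reflect across v@4): 32 holes -> [(0, 0), (0, 1), (0, 2), (0, 3), (0, 4), (0, 5), (0, 6), (0, 7), (1, 0), (1, 1), (1, 2), (1, 3), (1, 4), (1, 5), (1, 6), (1, 7), (2, 0), (2, 1), (2, 2), (2, 3), (2, 4), (2, 5), (2, 6), (2, 7), (3, 0), (3, 1), (3, 2), (3, 3), (3, 4), (3, 5), (3, 6), (3, 7)]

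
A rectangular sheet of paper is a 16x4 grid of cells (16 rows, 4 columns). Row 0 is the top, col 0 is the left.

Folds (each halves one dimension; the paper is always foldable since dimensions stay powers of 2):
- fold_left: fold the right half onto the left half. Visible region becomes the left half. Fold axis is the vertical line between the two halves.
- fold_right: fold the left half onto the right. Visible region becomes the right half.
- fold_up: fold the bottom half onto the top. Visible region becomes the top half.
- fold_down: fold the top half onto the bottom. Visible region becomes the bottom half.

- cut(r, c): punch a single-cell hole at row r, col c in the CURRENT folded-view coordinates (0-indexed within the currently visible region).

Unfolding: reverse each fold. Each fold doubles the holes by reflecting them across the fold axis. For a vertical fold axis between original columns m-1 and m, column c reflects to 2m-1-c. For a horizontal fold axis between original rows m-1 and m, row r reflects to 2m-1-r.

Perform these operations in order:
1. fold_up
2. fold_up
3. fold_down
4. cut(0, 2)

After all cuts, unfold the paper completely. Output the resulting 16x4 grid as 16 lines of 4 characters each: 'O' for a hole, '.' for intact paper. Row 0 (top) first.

Answer: ....
..O.
..O.
....
....
..O.
..O.
....
....
..O.
..O.
....
....
..O.
..O.
....

Derivation:
Op 1 fold_up: fold axis h@8; visible region now rows[0,8) x cols[0,4) = 8x4
Op 2 fold_up: fold axis h@4; visible region now rows[0,4) x cols[0,4) = 4x4
Op 3 fold_down: fold axis h@2; visible region now rows[2,4) x cols[0,4) = 2x4
Op 4 cut(0, 2): punch at orig (2,2); cuts so far [(2, 2)]; region rows[2,4) x cols[0,4) = 2x4
Unfold 1 (reflect across h@2): 2 holes -> [(1, 2), (2, 2)]
Unfold 2 (reflect across h@4): 4 holes -> [(1, 2), (2, 2), (5, 2), (6, 2)]
Unfold 3 (reflect across h@8): 8 holes -> [(1, 2), (2, 2), (5, 2), (6, 2), (9, 2), (10, 2), (13, 2), (14, 2)]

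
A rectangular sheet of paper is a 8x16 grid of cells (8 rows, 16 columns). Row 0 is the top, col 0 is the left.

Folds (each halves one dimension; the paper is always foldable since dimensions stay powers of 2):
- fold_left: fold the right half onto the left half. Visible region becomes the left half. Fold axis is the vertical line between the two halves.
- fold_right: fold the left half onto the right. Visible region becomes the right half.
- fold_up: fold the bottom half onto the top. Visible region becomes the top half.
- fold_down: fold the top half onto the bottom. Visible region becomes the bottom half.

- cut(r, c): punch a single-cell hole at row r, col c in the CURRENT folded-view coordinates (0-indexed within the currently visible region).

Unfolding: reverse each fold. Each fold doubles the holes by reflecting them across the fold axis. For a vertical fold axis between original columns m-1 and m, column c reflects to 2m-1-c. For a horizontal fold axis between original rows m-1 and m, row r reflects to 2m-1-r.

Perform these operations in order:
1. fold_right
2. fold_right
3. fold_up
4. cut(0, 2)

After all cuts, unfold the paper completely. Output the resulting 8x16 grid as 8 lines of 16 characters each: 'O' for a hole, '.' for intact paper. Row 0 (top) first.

Op 1 fold_right: fold axis v@8; visible region now rows[0,8) x cols[8,16) = 8x8
Op 2 fold_right: fold axis v@12; visible region now rows[0,8) x cols[12,16) = 8x4
Op 3 fold_up: fold axis h@4; visible region now rows[0,4) x cols[12,16) = 4x4
Op 4 cut(0, 2): punch at orig (0,14); cuts so far [(0, 14)]; region rows[0,4) x cols[12,16) = 4x4
Unfold 1 (reflect across h@4): 2 holes -> [(0, 14), (7, 14)]
Unfold 2 (reflect across v@12): 4 holes -> [(0, 9), (0, 14), (7, 9), (7, 14)]
Unfold 3 (reflect across v@8): 8 holes -> [(0, 1), (0, 6), (0, 9), (0, 14), (7, 1), (7, 6), (7, 9), (7, 14)]

Answer: .O....O..O....O.
................
................
................
................
................
................
.O....O..O....O.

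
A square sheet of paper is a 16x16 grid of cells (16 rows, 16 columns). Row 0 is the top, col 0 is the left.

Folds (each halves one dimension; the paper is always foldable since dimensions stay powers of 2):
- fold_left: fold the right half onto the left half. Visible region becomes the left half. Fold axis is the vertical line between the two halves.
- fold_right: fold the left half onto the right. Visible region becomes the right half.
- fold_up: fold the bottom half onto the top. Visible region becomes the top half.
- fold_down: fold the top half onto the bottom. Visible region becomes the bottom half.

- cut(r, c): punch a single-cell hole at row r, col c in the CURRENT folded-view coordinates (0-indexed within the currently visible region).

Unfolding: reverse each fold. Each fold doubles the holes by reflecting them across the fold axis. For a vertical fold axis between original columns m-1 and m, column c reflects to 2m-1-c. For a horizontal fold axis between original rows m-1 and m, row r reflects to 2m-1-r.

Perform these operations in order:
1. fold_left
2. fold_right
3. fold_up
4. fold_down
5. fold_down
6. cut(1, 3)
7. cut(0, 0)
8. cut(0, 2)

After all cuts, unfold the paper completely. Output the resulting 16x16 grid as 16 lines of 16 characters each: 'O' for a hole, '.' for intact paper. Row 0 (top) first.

Answer: O......OO......O
.O.OO.O..O.OO.O.
.O.OO.O..O.OO.O.
O......OO......O
O......OO......O
.O.OO.O..O.OO.O.
.O.OO.O..O.OO.O.
O......OO......O
O......OO......O
.O.OO.O..O.OO.O.
.O.OO.O..O.OO.O.
O......OO......O
O......OO......O
.O.OO.O..O.OO.O.
.O.OO.O..O.OO.O.
O......OO......O

Derivation:
Op 1 fold_left: fold axis v@8; visible region now rows[0,16) x cols[0,8) = 16x8
Op 2 fold_right: fold axis v@4; visible region now rows[0,16) x cols[4,8) = 16x4
Op 3 fold_up: fold axis h@8; visible region now rows[0,8) x cols[4,8) = 8x4
Op 4 fold_down: fold axis h@4; visible region now rows[4,8) x cols[4,8) = 4x4
Op 5 fold_down: fold axis h@6; visible region now rows[6,8) x cols[4,8) = 2x4
Op 6 cut(1, 3): punch at orig (7,7); cuts so far [(7, 7)]; region rows[6,8) x cols[4,8) = 2x4
Op 7 cut(0, 0): punch at orig (6,4); cuts so far [(6, 4), (7, 7)]; region rows[6,8) x cols[4,8) = 2x4
Op 8 cut(0, 2): punch at orig (6,6); cuts so far [(6, 4), (6, 6), (7, 7)]; region rows[6,8) x cols[4,8) = 2x4
Unfold 1 (reflect across h@6): 6 holes -> [(4, 7), (5, 4), (5, 6), (6, 4), (6, 6), (7, 7)]
Unfold 2 (reflect across h@4): 12 holes -> [(0, 7), (1, 4), (1, 6), (2, 4), (2, 6), (3, 7), (4, 7), (5, 4), (5, 6), (6, 4), (6, 6), (7, 7)]
Unfold 3 (reflect across h@8): 24 holes -> [(0, 7), (1, 4), (1, 6), (2, 4), (2, 6), (3, 7), (4, 7), (5, 4), (5, 6), (6, 4), (6, 6), (7, 7), (8, 7), (9, 4), (9, 6), (10, 4), (10, 6), (11, 7), (12, 7), (13, 4), (13, 6), (14, 4), (14, 6), (15, 7)]
Unfold 4 (reflect across v@4): 48 holes -> [(0, 0), (0, 7), (1, 1), (1, 3), (1, 4), (1, 6), (2, 1), (2, 3), (2, 4), (2, 6), (3, 0), (3, 7), (4, 0), (4, 7), (5, 1), (5, 3), (5, 4), (5, 6), (6, 1), (6, 3), (6, 4), (6, 6), (7, 0), (7, 7), (8, 0), (8, 7), (9, 1), (9, 3), (9, 4), (9, 6), (10, 1), (10, 3), (10, 4), (10, 6), (11, 0), (11, 7), (12, 0), (12, 7), (13, 1), (13, 3), (13, 4), (13, 6), (14, 1), (14, 3), (14, 4), (14, 6), (15, 0), (15, 7)]
Unfold 5 (reflect across v@8): 96 holes -> [(0, 0), (0, 7), (0, 8), (0, 15), (1, 1), (1, 3), (1, 4), (1, 6), (1, 9), (1, 11), (1, 12), (1, 14), (2, 1), (2, 3), (2, 4), (2, 6), (2, 9), (2, 11), (2, 12), (2, 14), (3, 0), (3, 7), (3, 8), (3, 15), (4, 0), (4, 7), (4, 8), (4, 15), (5, 1), (5, 3), (5, 4), (5, 6), (5, 9), (5, 11), (5, 12), (5, 14), (6, 1), (6, 3), (6, 4), (6, 6), (6, 9), (6, 11), (6, 12), (6, 14), (7, 0), (7, 7), (7, 8), (7, 15), (8, 0), (8, 7), (8, 8), (8, 15), (9, 1), (9, 3), (9, 4), (9, 6), (9, 9), (9, 11), (9, 12), (9, 14), (10, 1), (10, 3), (10, 4), (10, 6), (10, 9), (10, 11), (10, 12), (10, 14), (11, 0), (11, 7), (11, 8), (11, 15), (12, 0), (12, 7), (12, 8), (12, 15), (13, 1), (13, 3), (13, 4), (13, 6), (13, 9), (13, 11), (13, 12), (13, 14), (14, 1), (14, 3), (14, 4), (14, 6), (14, 9), (14, 11), (14, 12), (14, 14), (15, 0), (15, 7), (15, 8), (15, 15)]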